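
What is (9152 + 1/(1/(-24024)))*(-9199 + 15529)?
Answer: -94139760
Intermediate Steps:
(9152 + 1/(1/(-24024)))*(-9199 + 15529) = (9152 + 1/(-1/24024))*6330 = (9152 - 24024)*6330 = -14872*6330 = -94139760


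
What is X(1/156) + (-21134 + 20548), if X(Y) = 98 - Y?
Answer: -76129/156 ≈ -488.01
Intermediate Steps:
X(1/156) + (-21134 + 20548) = (98 - 1/156) + (-21134 + 20548) = (98 - 1*1/156) - 586 = (98 - 1/156) - 586 = 15287/156 - 586 = -76129/156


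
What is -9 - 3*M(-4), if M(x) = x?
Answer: 3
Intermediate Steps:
-9 - 3*M(-4) = -9 - 3*(-4) = -9 + 12 = 3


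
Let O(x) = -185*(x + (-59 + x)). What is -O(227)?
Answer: 73075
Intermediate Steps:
O(x) = 10915 - 370*x (O(x) = -185*(-59 + 2*x) = 10915 - 370*x)
-O(227) = -(10915 - 370*227) = -(10915 - 83990) = -1*(-73075) = 73075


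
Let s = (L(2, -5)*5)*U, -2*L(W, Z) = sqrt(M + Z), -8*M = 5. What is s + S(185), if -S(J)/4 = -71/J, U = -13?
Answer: 284/185 + 195*I*sqrt(10)/8 ≈ 1.5351 + 77.081*I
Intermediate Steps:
M = -5/8 (M = -1/8*5 = -5/8 ≈ -0.62500)
L(W, Z) = -sqrt(-5/8 + Z)/2
s = 195*I*sqrt(10)/8 (s = (-sqrt(-10 + 16*(-5))/8*5)*(-13) = (-sqrt(-10 - 80)/8*5)*(-13) = (-3*I*sqrt(10)/8*5)*(-13) = -15*I*sqrt(10)/8*(-13) = 195*I*sqrt(10)/8 ≈ 77.081*I)
S(J) = 284/J (S(J) = -(-284)/J = 284/J)
s + S(185) = 195*I*sqrt(10)/8 + 284/185 = 284/185 + 195*I*sqrt(10)/8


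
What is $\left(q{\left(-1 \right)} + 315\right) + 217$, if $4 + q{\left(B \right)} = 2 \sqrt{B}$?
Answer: $528 + 2 i \approx 528.0 + 2.0 i$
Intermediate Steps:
$q{\left(B \right)} = -4 + 2 \sqrt{B}$
$\left(q{\left(-1 \right)} + 315\right) + 217 = \left(\left(-4 + 2 \sqrt{-1}\right) + 315\right) + 217 = \left(\left(-4 + 2 i\right) + 315\right) + 217 = \left(311 + 2 i\right) + 217 = 528 + 2 i$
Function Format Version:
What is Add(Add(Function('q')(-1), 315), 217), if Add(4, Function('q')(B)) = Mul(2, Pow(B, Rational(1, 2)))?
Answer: Add(528, Mul(2, I)) ≈ Add(528.00, Mul(2.0000, I))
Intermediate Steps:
Function('q')(B) = Add(-4, Mul(2, Pow(B, Rational(1, 2))))
Add(Add(Function('q')(-1), 315), 217) = Add(Add(Add(-4, Mul(2, Pow(-1, Rational(1, 2)))), 315), 217) = Add(Add(Add(-4, Mul(2, I)), 315), 217) = Add(Add(311, Mul(2, I)), 217) = Add(528, Mul(2, I))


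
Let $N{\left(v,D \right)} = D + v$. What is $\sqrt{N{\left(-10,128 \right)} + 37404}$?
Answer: $\sqrt{37522} \approx 193.71$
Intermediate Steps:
$\sqrt{N{\left(-10,128 \right)} + 37404} = \sqrt{\left(128 - 10\right) + 37404} = \sqrt{118 + 37404} = \sqrt{37522}$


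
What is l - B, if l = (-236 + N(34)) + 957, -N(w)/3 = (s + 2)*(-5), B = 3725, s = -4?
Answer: -3034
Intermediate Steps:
N(w) = -30 (N(w) = -3*(-4 + 2)*(-5) = -(-6)*(-5) = -3*10 = -30)
l = 691 (l = (-236 - 30) + 957 = -266 + 957 = 691)
l - B = 691 - 1*3725 = 691 - 3725 = -3034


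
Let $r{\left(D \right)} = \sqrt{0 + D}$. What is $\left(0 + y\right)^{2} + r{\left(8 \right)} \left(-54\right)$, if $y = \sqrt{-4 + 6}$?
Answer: $2 - 108 \sqrt{2} \approx -150.74$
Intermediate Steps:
$y = \sqrt{2} \approx 1.4142$
$r{\left(D \right)} = \sqrt{D}$
$\left(0 + y\right)^{2} + r{\left(8 \right)} \left(-54\right) = \left(0 + \sqrt{2}\right)^{2} + \sqrt{8} \left(-54\right) = \left(\sqrt{2}\right)^{2} + 2 \sqrt{2} \left(-54\right) = 2 - 108 \sqrt{2}$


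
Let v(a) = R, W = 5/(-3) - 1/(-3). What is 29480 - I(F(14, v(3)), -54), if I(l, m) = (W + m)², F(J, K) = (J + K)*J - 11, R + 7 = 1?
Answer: 237764/9 ≈ 26418.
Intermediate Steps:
W = -4/3 (W = 5*(-⅓) - 1*(-⅓) = -5/3 + ⅓ = -4/3 ≈ -1.3333)
R = -6 (R = -7 + 1 = -6)
v(a) = -6
F(J, K) = -11 + J*(J + K) (F(J, K) = J*(J + K) - 11 = -11 + J*(J + K))
I(l, m) = (-4/3 + m)²
29480 - I(F(14, v(3)), -54) = 29480 - (-4 + 3*(-54))²/9 = 29480 - (-4 - 162)²/9 = 29480 - (-166)²/9 = 29480 - 27556/9 = 237764/9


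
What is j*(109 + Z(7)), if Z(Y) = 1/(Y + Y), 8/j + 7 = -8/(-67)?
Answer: -409236/3227 ≈ -126.82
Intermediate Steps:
j = -536/461 (j = 8/(-7 - 8/(-67)) = 8/(-7 - 8*(-1/67)) = 8/(-7 + 8/67) = 8/(-461/67) = 8*(-67/461) = -536/461 ≈ -1.1627)
Z(Y) = 1/(2*Y)
j*(109 + Z(7)) = -536*(109 + (½)/7)/461 = -536*(109 + (½)*(⅐))/461 = -536*(109 + 1/14)/461 = -536/461*1527/14 = -409236/3227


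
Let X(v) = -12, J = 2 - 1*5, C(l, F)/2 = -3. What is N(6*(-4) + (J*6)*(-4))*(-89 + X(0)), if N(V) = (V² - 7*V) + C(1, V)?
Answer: -198162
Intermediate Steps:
C(l, F) = -6 (C(l, F) = 2*(-3) = -6)
J = -3 (J = 2 - 5 = -3)
N(V) = -6 + V² - 7*V (N(V) = (V² - 7*V) - 6 = -6 + V² - 7*V)
N(6*(-4) + (J*6)*(-4))*(-89 + X(0)) = (-6 + (6*(-4) - 3*6*(-4))² - 7*(6*(-4) - 3*6*(-4)))*(-89 - 12) = (-6 + (-24 - 18*(-4))² - 7*(-24 - 18*(-4)))*(-101) = (-6 + (-24 + 72)² - 7*(-24 + 72))*(-101) = (-6 + 48² - 7*48)*(-101) = (-6 + 2304 - 336)*(-101) = 1962*(-101) = -198162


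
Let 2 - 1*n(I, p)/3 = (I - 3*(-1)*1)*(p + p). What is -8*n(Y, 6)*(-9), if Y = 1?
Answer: -9936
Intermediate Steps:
n(I, p) = 6 - 6*p*(3 + I) (n(I, p) = 6 - 3*(I - 3*(-1)*1)*(p + p) = 6 - 3*(I + 3*1)*2*p = 6 - 3*(I + 3)*2*p = 6 - 3*(3 + I)*2*p = 6 - 6*p*(3 + I))
-8*n(Y, 6)*(-9) = -8*(6 - 18*6 - 6*1*6)*(-9) = -8*(6 - 108 - 36)*(-9) = -8*(-138)*(-9) = 1104*(-9) = -9936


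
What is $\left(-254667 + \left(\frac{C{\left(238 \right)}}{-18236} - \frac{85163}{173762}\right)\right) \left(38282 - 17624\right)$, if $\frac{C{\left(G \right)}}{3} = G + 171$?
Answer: $- \frac{4167602547362542497}{792180958} \approx -5.2609 \cdot 10^{9}$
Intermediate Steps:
$C{\left(G \right)} = 513 + 3 G$ ($C{\left(G \right)} = 3 \left(G + 171\right) = 3 \left(171 + G\right) = 513 + 3 G$)
$\left(-254667 + \left(\frac{C{\left(238 \right)}}{-18236} - \frac{85163}{173762}\right)\right) \left(38282 - 17624\right) = \left(-254667 - \left(\frac{85163}{173762} - \frac{513 + 3 \cdot 238}{-18236}\right)\right) \left(38282 - 17624\right) = \left(-254667 - \left(\frac{85163}{173762} - \left(513 + 714\right) \left(- \frac{1}{18236}\right)\right)\right) 20658 = \left(-254667 + \left(1227 \left(- \frac{1}{18236}\right) - \frac{85163}{173762}\right)\right) 20658 = \left(-254667 - \frac{883119221}{1584361916}\right) 20658 = \left(- \frac{403485579181193}{1584361916}\right) 20658 = - \frac{4167602547362542497}{792180958}$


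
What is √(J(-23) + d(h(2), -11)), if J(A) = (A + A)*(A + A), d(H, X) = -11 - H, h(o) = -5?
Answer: √2110 ≈ 45.935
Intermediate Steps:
J(A) = 4*A² (J(A) = (2*A)*(2*A) = 4*A²)
√(J(-23) + d(h(2), -11)) = √(4*(-23)² + (-11 - 1*(-5))) = √(4*529 + (-11 + 5)) = √(2116 - 6) = √2110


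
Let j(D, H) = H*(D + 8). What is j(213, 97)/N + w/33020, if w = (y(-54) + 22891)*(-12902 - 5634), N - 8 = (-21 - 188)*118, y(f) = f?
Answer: -2609227388767/203518770 ≈ -12821.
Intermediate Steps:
j(D, H) = H*(8 + D)
N = -24654 (N = 8 + (-21 - 188)*118 = 8 - 209*118 = 8 - 24662 = -24654)
w = -423306632 (w = (-54 + 22891)*(-12902 - 5634) = 22837*(-18536) = -423306632)
j(213, 97)/N + w/33020 = (97*(8 + 213))/(-24654) - 423306632/33020 = (97*221)*(-1/24654) - 423306632*1/33020 = 21437*(-1/24654) - 105826658/8255 = -21437/24654 - 105826658/8255 = -2609227388767/203518770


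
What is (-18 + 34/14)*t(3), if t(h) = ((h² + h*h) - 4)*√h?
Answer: -218*√3 ≈ -377.59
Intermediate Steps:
t(h) = √h*(-4 + 2*h²) (t(h) = ((h² + h²) - 4)*√h = (2*h² - 4)*√h = (-4 + 2*h²)*√h = √h*(-4 + 2*h²))
(-18 + 34/14)*t(3) = (-18 + 34/14)*(2*√3*(-2 + 3²)) = (-18 + 34*(1/14))*(2*√3*(-2 + 9)) = (-18 + 17/7)*(2*√3*7) = -218*√3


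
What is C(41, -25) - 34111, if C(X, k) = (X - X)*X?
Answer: -34111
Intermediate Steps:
C(X, k) = 0 (C(X, k) = 0*X = 0)
C(41, -25) - 34111 = 0 - 34111 = -34111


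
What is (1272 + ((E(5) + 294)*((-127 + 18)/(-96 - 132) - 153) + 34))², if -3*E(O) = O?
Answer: 876418782305641/467856 ≈ 1.8733e+9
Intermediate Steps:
E(O) = -O/3
(1272 + ((E(5) + 294)*((-127 + 18)/(-96 - 132) - 153) + 34))² = (1272 + ((-⅓*5 + 294)*((-127 + 18)/(-96 - 132) - 153) + 34))² = (1272 + ((-5/3 + 294)*(-109/(-228) - 153) + 34))² = (1272 + (877*(-109*(-1/228) - 153)/3 + 34))² = (1272 + (877*(109/228 - 153)/3 + 34))² = (1272 + ((877/3)*(-34775/228) + 34))² = (1272 + (-30497675/684 + 34))² = (1272 - 30474419/684)² = (-29604371/684)² = 876418782305641/467856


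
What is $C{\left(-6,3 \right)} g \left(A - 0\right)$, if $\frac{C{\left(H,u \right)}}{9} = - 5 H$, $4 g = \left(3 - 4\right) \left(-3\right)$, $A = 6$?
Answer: $1215$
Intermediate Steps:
$g = \frac{3}{4}$ ($g = \frac{\left(3 - 4\right) \left(-3\right)}{4} = \frac{\left(-1\right) \left(-3\right)}{4} = \frac{1}{4} \cdot 3 = \frac{3}{4} \approx 0.75$)
$C{\left(H,u \right)} = - 45 H$ ($C{\left(H,u \right)} = 9 \left(- 5 H\right) = - 45 H$)
$C{\left(-6,3 \right)} g \left(A - 0\right) = \left(-45\right) \left(-6\right) \frac{3}{4} \left(6 - 0\right) = 270 \cdot \frac{3}{4} \left(6 + 0\right) = \frac{405}{2} \cdot 6 = 1215$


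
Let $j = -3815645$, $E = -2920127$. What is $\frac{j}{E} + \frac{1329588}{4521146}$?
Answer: $\frac{1509546710489}{943022893253} \approx 1.6008$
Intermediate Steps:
$\frac{j}{E} + \frac{1329588}{4521146} = - \frac{3815645}{-2920127} + \frac{1329588}{4521146} = \left(-3815645\right) \left(- \frac{1}{2920127}\right) + 1329588 \cdot \frac{1}{4521146} = \frac{3815645}{2920127} + \frac{664794}{2260573} = \frac{1509546710489}{943022893253}$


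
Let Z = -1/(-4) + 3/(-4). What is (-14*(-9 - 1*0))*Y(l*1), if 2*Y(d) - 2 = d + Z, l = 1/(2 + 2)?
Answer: 441/4 ≈ 110.25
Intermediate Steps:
Z = -½ (Z = -1*(-¼) + 3*(-¼) = ¼ - ¾ = -½ ≈ -0.50000)
l = ¼ (l = 1/4 = ¼ ≈ 0.25000)
Y(d) = ¾ + d/2 (Y(d) = 1 + (d - ½)/2 = 1 + (-½ + d)/2 = 1 + (-¼ + d/2) = ¾ + d/2)
(-14*(-9 - 1*0))*Y(l*1) = (-14*(-9 - 1*0))*(¾ + ((¼)*1)/2) = (-14*(-9 + 0))*(¾ + (½)*(¼)) = (-14*(-9))*(¾ + ⅛) = 126*(7/8) = 441/4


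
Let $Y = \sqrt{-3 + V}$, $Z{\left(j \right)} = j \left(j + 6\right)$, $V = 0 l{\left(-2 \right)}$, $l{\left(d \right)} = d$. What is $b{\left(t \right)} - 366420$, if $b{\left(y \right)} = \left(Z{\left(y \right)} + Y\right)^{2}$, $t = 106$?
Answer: $140577961 + 23744 i \sqrt{3} \approx 1.4058 \cdot 10^{8} + 41126.0 i$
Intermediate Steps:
$V = 0$ ($V = 0 \left(-2\right) = 0$)
$Z{\left(j \right)} = j \left(6 + j\right)$
$Y = i \sqrt{3}$ ($Y = \sqrt{-3 + 0} = \sqrt{-3} = i \sqrt{3} \approx 1.732 i$)
$b{\left(y \right)} = \left(i \sqrt{3} + y \left(6 + y\right)\right)^{2}$ ($b{\left(y \right)} = \left(y \left(6 + y\right) + i \sqrt{3}\right)^{2} = \left(i \sqrt{3} + y \left(6 + y\right)\right)^{2}$)
$b{\left(t \right)} - 366420 = \left(i \sqrt{3} + 106 \left(6 + 106\right)\right)^{2} - 366420 = \left(i \sqrt{3} + 106 \cdot 112\right)^{2} - 366420 = \left(i \sqrt{3} + 11872\right)^{2} - 366420 = \left(11872 + i \sqrt{3}\right)^{2} - 366420 = -366420 + \left(11872 + i \sqrt{3}\right)^{2}$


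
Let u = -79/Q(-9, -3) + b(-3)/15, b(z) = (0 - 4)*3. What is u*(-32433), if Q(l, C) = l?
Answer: -3881149/15 ≈ -2.5874e+5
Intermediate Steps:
b(z) = -12 (b(z) = -4*3 = -12)
u = 359/45 (u = -79/(-9) - 12/15 = -79*(-⅑) - 12*1/15 = 79/9 - ⅘ = 359/45 ≈ 7.9778)
u*(-32433) = (359/45)*(-32433) = -3881149/15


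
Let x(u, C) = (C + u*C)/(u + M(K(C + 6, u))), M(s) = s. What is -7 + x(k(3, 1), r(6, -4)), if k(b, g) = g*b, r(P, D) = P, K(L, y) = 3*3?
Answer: -5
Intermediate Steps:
K(L, y) = 9
k(b, g) = b*g
x(u, C) = (C + C*u)/(9 + u) (x(u, C) = (C + u*C)/(u + 9) = (C + C*u)/(9 + u))
-7 + x(k(3, 1), r(6, -4)) = -7 + 6*(1 + 3*1)/(9 + 3*1) = -7 + 6*(1 + 3)/(9 + 3) = -7 + 6*4/12 = -7 + 6*(1/12)*4 = -7 + 2 = -5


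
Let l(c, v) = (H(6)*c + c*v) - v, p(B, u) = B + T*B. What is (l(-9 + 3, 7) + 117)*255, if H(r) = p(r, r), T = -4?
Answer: 44880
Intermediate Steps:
p(B, u) = -3*B (p(B, u) = B - 4*B = -3*B)
H(r) = -3*r
l(c, v) = -v - 18*c + c*v (l(c, v) = ((-3*6)*c + c*v) - v = (-18*c + c*v) - v = -v - 18*c + c*v)
(l(-9 + 3, 7) + 117)*255 = ((-1*7 - 18*(-9 + 3) + (-9 + 3)*7) + 117)*255 = ((-7 - 18*(-6) - 6*7) + 117)*255 = ((-7 + 108 - 42) + 117)*255 = (59 + 117)*255 = 176*255 = 44880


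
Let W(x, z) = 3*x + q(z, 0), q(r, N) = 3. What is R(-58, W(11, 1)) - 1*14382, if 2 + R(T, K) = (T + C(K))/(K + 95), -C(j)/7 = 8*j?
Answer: -1886378/131 ≈ -14400.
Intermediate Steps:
C(j) = -56*j
W(x, z) = 3 + 3*x (W(x, z) = 3*x + 3 = 3 + 3*x)
R(T, K) = -2 + (T - 56*K)/(95 + K) (R(T, K) = -2 + (T - 56*K)/(K + 95) = -2 + (T - 56*K)/(95 + K))
R(-58, W(11, 1)) - 1*14382 = (-190 - 58 - 58*(3 + 3*11))/(95 + (3 + 3*11)) - 1*14382 = (-190 - 58 - 58*(3 + 33))/(95 + (3 + 33)) - 14382 = (-190 - 58 - 58*36)/(95 + 36) - 14382 = (-190 - 58 - 2088)/131 - 14382 = (1/131)*(-2336) - 14382 = -2336/131 - 14382 = -1886378/131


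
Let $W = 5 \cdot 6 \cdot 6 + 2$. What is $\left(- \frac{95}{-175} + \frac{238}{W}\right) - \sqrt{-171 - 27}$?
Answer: $\frac{842}{455} - 3 i \sqrt{22} \approx 1.8505 - 14.071 i$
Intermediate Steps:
$W = 182$ ($W = 5 \cdot 36 + 2 = 180 + 2 = 182$)
$\left(- \frac{95}{-175} + \frac{238}{W}\right) - \sqrt{-171 - 27} = \left(- \frac{95}{-175} + \frac{238}{182}\right) - \sqrt{-171 - 27} = \left(\left(-95\right) \left(- \frac{1}{175}\right) + 238 \cdot \frac{1}{182}\right) - \sqrt{-198} = \left(\frac{19}{35} + \frac{17}{13}\right) - 3 i \sqrt{22} = \frac{842}{455} - 3 i \sqrt{22}$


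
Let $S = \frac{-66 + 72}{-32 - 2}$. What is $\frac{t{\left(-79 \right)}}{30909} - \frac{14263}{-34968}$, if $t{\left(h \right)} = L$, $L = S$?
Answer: $\frac{2498143745}{6124680168} \approx 0.40788$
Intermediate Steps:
$S = - \frac{3}{17}$ ($S = \frac{6}{-34} = 6 \left(- \frac{1}{34}\right) = - \frac{3}{17} \approx -0.17647$)
$L = - \frac{3}{17} \approx -0.17647$
$t{\left(h \right)} = - \frac{3}{17}$
$\frac{t{\left(-79 \right)}}{30909} - \frac{14263}{-34968} = - \frac{3}{17 \cdot 30909} - \frac{14263}{-34968} = \left(- \frac{3}{17}\right) \frac{1}{30909} - - \frac{14263}{34968} = - \frac{1}{175151} + \frac{14263}{34968} = \frac{2498143745}{6124680168}$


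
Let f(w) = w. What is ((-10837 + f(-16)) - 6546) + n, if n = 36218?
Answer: 18819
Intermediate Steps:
((-10837 + f(-16)) - 6546) + n = ((-10837 - 16) - 6546) + 36218 = (-10853 - 6546) + 36218 = -17399 + 36218 = 18819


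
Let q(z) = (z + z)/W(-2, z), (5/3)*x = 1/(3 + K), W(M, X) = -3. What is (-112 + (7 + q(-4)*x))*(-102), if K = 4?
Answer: 374034/35 ≈ 10687.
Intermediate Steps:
x = 3/35 (x = 3/(5*(3 + 4)) = (⅗)/7 = (⅗)*(⅐) = 3/35 ≈ 0.085714)
q(z) = -2*z/3 (q(z) = (z + z)/(-3) = (2*z)*(-⅓) = -2*z/3)
(-112 + (7 + q(-4)*x))*(-102) = (-112 + (7 - ⅔*(-4)*(3/35)))*(-102) = (-112 + (7 + (8/3)*(3/35)))*(-102) = (-112 + (7 + 8/35))*(-102) = (-112 + 253/35)*(-102) = -3667/35*(-102) = 374034/35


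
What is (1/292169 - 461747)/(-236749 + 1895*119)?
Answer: 22484693207/547524706 ≈ 41.066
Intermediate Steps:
(1/292169 - 461747)/(-236749 + 1895*119) = (1/292169 - 461747)/(-236749 + 225505) = -134908159242/292169/(-11244) = -134908159242/292169*(-1/11244) = 22484693207/547524706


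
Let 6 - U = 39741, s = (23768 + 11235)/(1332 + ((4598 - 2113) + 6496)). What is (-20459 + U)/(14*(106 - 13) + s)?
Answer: -620780722/13462529 ≈ -46.112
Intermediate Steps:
s = 35003/10313 (s = 35003/(1332 + (2485 + 6496)) = 35003/(1332 + 8981) = 35003/10313 ≈ 3.3941)
U = -39735 (U = 6 - 1*39741 = 6 - 39741 = -39735)
(-20459 + U)/(14*(106 - 13) + s) = (-20459 - 39735)/(14*(106 - 13) + 35003/10313) = -60194/(14*93 + 35003/10313) = -60194/(1302 + 35003/10313) = -60194/13462529/10313 = -60194*10313/13462529 = -620780722/13462529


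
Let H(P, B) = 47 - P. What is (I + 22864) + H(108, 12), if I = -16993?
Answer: 5810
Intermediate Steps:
(I + 22864) + H(108, 12) = (-16993 + 22864) + (47 - 1*108) = 5871 + (47 - 108) = 5871 - 61 = 5810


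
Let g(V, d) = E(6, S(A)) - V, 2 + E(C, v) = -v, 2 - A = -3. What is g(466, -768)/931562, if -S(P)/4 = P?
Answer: -224/465781 ≈ -0.00048091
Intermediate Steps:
A = 5 (A = 2 - 1*(-3) = 2 + 3 = 5)
S(P) = -4*P
E(C, v) = -2 - v
g(V, d) = 18 - V (g(V, d) = (-2 - (-4)*5) - V = (-2 - 1*(-20)) - V = (-2 + 20) - V = 18 - V)
g(466, -768)/931562 = (18 - 1*466)/931562 = (18 - 466)*(1/931562) = -448*1/931562 = -224/465781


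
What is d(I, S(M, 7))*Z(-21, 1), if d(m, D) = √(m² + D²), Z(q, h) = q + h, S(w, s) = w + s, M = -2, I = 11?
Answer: -20*√146 ≈ -241.66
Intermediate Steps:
S(w, s) = s + w
Z(q, h) = h + q
d(m, D) = √(D² + m²)
d(I, S(M, 7))*Z(-21, 1) = √((7 - 2)² + 11²)*(1 - 21) = √(5² + 121)*(-20) = √(25 + 121)*(-20) = √146*(-20) = -20*√146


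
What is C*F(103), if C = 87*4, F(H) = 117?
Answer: 40716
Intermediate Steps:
C = 348
C*F(103) = 348*117 = 40716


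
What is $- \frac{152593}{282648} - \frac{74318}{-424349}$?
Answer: $- \frac{43746852893}{119941396152} \approx -0.36474$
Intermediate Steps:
$- \frac{152593}{282648} - \frac{74318}{-424349} = \left(-152593\right) \frac{1}{282648} - - \frac{74318}{424349} = - \frac{152593}{282648} + \frac{74318}{424349} = - \frac{43746852893}{119941396152}$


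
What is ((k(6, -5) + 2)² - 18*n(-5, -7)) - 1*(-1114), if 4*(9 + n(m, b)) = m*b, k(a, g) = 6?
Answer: 2365/2 ≈ 1182.5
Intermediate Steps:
n(m, b) = -9 + b*m/4 (n(m, b) = -9 + (m*b)/4 = -9 + (b*m)/4 = -9 + b*m/4)
((k(6, -5) + 2)² - 18*n(-5, -7)) - 1*(-1114) = ((6 + 2)² - 18*(-9 + (¼)*(-7)*(-5))) - 1*(-1114) = (8² - 18*(-9 + 35/4)) + 1114 = (64 - 18*(-¼)) + 1114 = (64 + 9/2) + 1114 = 137/2 + 1114 = 2365/2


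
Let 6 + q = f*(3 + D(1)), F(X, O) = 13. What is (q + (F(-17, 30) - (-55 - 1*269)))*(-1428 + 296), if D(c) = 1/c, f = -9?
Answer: -333940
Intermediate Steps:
D(c) = 1/c
q = -42 (q = -6 - 9*(3 + 1/1) = -6 - 9*(3 + 1) = -6 - 9*4 = -6 - 36 = -42)
(q + (F(-17, 30) - (-55 - 1*269)))*(-1428 + 296) = (-42 + (13 - (-55 - 1*269)))*(-1428 + 296) = (-42 + (13 - (-55 - 269)))*(-1132) = (-42 + (13 - 1*(-324)))*(-1132) = (-42 + (13 + 324))*(-1132) = (-42 + 337)*(-1132) = 295*(-1132) = -333940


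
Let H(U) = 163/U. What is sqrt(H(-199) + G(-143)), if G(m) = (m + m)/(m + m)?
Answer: 6*sqrt(199)/199 ≈ 0.42533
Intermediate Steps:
G(m) = 1 (G(m) = (2*m)/((2*m)) = (2*m)*(1/(2*m)) = 1)
sqrt(H(-199) + G(-143)) = sqrt(163/(-199) + 1) = sqrt(163*(-1/199) + 1) = sqrt(-163/199 + 1) = sqrt(36/199) = 6*sqrt(199)/199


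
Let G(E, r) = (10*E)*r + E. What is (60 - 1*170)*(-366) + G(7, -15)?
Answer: 39217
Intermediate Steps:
G(E, r) = E + 10*E*r (G(E, r) = 10*E*r + E = E + 10*E*r)
(60 - 1*170)*(-366) + G(7, -15) = (60 - 1*170)*(-366) + 7*(1 + 10*(-15)) = (60 - 170)*(-366) + 7*(1 - 150) = -110*(-366) + 7*(-149) = 40260 - 1043 = 39217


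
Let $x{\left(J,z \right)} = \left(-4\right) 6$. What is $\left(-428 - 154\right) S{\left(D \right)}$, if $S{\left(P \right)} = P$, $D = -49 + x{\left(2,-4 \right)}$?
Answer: $42486$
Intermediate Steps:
$x{\left(J,z \right)} = -24$
$D = -73$ ($D = -49 - 24 = -73$)
$\left(-428 - 154\right) S{\left(D \right)} = \left(-428 - 154\right) \left(-73\right) = \left(-582\right) \left(-73\right) = 42486$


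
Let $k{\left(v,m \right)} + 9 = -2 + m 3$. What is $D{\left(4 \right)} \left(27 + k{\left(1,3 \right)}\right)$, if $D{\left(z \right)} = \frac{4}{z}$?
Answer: $25$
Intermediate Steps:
$k{\left(v,m \right)} = -11 + 3 m$ ($k{\left(v,m \right)} = -9 + \left(-2 + m 3\right) = -9 + \left(-2 + 3 m\right) = -11 + 3 m$)
$D{\left(4 \right)} \left(27 + k{\left(1,3 \right)}\right) = \frac{4}{4} \left(27 + \left(-11 + 3 \cdot 3\right)\right) = 4 \cdot \frac{1}{4} \left(27 + \left(-11 + 9\right)\right) = 1 \left(27 - 2\right) = 1 \cdot 25 = 25$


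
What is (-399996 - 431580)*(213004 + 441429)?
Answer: -544210776408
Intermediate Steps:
(-399996 - 431580)*(213004 + 441429) = -831576*654433 = -544210776408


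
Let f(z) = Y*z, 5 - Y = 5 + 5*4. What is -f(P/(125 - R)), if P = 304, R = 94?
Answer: 6080/31 ≈ 196.13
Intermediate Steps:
Y = -20 (Y = 5 - (5 + 5*4) = 5 - (5 + 20) = 5 - 1*25 = 5 - 25 = -20)
f(z) = -20*z
-f(P/(125 - R)) = -(-20)*304/(125 - 1*94) = -(-20)*304/(125 - 94) = -(-20)*304/31 = -1*(-6080/31) = 6080/31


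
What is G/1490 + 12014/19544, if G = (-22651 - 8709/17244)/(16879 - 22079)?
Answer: 67199273810993/108800236272000 ≈ 0.61764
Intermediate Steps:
G = 130200851/29889600 (G = (-22651 - 8709*1/17244)/(-5200) = (-22651 - 2903/5748)*(-1/5200) = -130200851/5748*(-1/5200) = 130200851/29889600 ≈ 4.3561)
G/1490 + 12014/19544 = (130200851/29889600)/1490 + 12014/19544 = (130200851/29889600)*(1/1490) + 12014*(1/19544) = 130200851/44535504000 + 6007/9772 = 67199273810993/108800236272000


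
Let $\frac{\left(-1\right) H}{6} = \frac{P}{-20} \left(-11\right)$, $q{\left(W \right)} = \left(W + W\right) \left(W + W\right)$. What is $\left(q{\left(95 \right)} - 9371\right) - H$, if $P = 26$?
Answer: $\frac{134074}{5} \approx 26815.0$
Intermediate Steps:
$q{\left(W \right)} = 4 W^{2}$ ($q{\left(W \right)} = 2 W 2 W = 4 W^{2}$)
$H = - \frac{429}{5}$ ($H = - 6 \frac{1}{-20} \cdot 26 \left(-11\right) = - 6 \left(- \frac{1}{20}\right) 26 \left(-11\right) = - 6 \left(\left(- \frac{13}{10}\right) \left(-11\right)\right) = \left(-6\right) \frac{143}{10} = - \frac{429}{5} \approx -85.8$)
$\left(q{\left(95 \right)} - 9371\right) - H = \left(4 \cdot 95^{2} - 9371\right) - - \frac{429}{5} = \left(4 \cdot 9025 - 9371\right) + \frac{429}{5} = \left(36100 - 9371\right) + \frac{429}{5} = 26729 + \frac{429}{5} = \frac{134074}{5}$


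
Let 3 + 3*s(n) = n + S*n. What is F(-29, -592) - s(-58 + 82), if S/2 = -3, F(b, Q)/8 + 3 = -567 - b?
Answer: -4287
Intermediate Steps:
F(b, Q) = -4560 - 8*b (F(b, Q) = -24 + 8*(-567 - b) = -24 + (-4536 - 8*b) = -4560 - 8*b)
S = -6 (S = 2*(-3) = -6)
s(n) = -1 - 5*n/3 (s(n) = -1 + (n - 6*n)/3 = -1 + (-5*n)/3 = -1 - 5*n/3)
F(-29, -592) - s(-58 + 82) = (-4560 - 8*(-29)) - (-1 - 5*(-58 + 82)/3) = (-4560 + 232) - (-1 - 5/3*24) = -4328 - (-1 - 40) = -4328 - 1*(-41) = -4328 + 41 = -4287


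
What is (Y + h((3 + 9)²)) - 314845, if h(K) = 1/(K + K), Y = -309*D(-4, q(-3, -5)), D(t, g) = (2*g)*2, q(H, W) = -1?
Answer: -90319391/288 ≈ -3.1361e+5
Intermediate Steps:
D(t, g) = 4*g
Y = 1236 (Y = -1236*(-1) = -309*(-4) = 1236)
h(K) = 1/(2*K)
(Y + h((3 + 9)²)) - 314845 = (1236 + 1/(2*((3 + 9)²))) - 314845 = (1236 + 1/(2*(12²))) - 314845 = (1236 + (½)/144) - 314845 = (1236 + (½)*(1/144)) - 314845 = (1236 + 1/288) - 314845 = 355969/288 - 314845 = -90319391/288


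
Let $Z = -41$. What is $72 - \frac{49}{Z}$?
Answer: $\frac{3001}{41} \approx 73.195$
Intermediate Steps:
$72 - \frac{49}{Z} = 72 - \frac{49}{-41} = 72 - - \frac{49}{41} = 72 + \frac{49}{41} = \frac{3001}{41}$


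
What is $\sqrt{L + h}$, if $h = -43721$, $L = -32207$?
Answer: $2 i \sqrt{18982} \approx 275.55 i$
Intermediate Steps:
$\sqrt{L + h} = \sqrt{-32207 - 43721} = \sqrt{-75928} = 2 i \sqrt{18982}$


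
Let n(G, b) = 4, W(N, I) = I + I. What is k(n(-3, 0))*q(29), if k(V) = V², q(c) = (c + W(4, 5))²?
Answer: 24336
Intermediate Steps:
W(N, I) = 2*I
q(c) = (10 + c)² (q(c) = (c + 2*5)² = (c + 10)² = (10 + c)²)
k(n(-3, 0))*q(29) = 4²*(10 + 29)² = 16*39² = 16*1521 = 24336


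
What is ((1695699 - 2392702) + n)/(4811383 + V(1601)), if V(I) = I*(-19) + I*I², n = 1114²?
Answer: 543993/4108465765 ≈ 0.00013241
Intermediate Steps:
n = 1240996
V(I) = I³ - 19*I (V(I) = -19*I + I³ = I³ - 19*I)
((1695699 - 2392702) + n)/(4811383 + V(1601)) = ((1695699 - 2392702) + 1240996)/(4811383 + 1601*(-19 + 1601²)) = (-697003 + 1240996)/(4811383 + 1601*(-19 + 2563201)) = 543993/(4811383 + 1601*2563182) = 543993/(4811383 + 4103654382) = 543993/4108465765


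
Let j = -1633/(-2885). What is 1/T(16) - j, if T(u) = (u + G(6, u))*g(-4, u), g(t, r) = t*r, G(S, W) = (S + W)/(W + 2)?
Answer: -649013/1144768 ≈ -0.56694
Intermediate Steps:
j = 1633/2885 (j = -1633*(-1/2885) = 1633/2885 ≈ 0.56603)
G(S, W) = (S + W)/(2 + W)
g(t, r) = r*t
T(u) = -4*u*(u + (6 + u)/(2 + u)) (T(u) = (u + (6 + u)/(2 + u))*(u*(-4)) = (u + (6 + u)/(2 + u))*(-4*u) = -4*u*(u + (6 + u)/(2 + u)))
1/T(16) - j = 1/(-4*16*(6 + 16 + 16*(2 + 16))/(2 + 16)) - 1*1633/2885 = 1/(-4*16*(6 + 16 + 16*18)/18) - 1633/2885 = 1/(-4*16*1/18*(6 + 16 + 288)) - 1633/2885 = 1/(-4*16*1/18*310) - 1633/2885 = 1/(-9920/9) - 1633/2885 = -9/9920 - 1633/2885 = -649013/1144768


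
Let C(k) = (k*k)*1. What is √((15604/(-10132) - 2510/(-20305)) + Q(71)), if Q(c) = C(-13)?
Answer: √17732408541576926/10286513 ≈ 12.945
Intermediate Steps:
C(k) = k² (C(k) = k²*1 = k²)
Q(c) = 169 (Q(c) = (-13)² = 169)
√((15604/(-10132) - 2510/(-20305)) + Q(71)) = √((15604/(-10132) - 2510/(-20305)) + 169) = √((15604*(-1/10132) - 2510*(-1/20305)) + 169) = √((-3901/2533 + 502/4061) + 169) = √(-14570395/10286513 + 169) = √(1723850302/10286513) = √17732408541576926/10286513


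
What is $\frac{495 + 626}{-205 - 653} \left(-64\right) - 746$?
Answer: $- \frac{284162}{429} \approx -662.38$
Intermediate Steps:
$\frac{495 + 626}{-205 - 653} \left(-64\right) - 746 = \frac{1121}{-858} \left(-64\right) - 746 = 1121 \left(- \frac{1}{858}\right) \left(-64\right) - 746 = \left(- \frac{1121}{858}\right) \left(-64\right) - 746 = \frac{35872}{429} - 746 = - \frac{284162}{429}$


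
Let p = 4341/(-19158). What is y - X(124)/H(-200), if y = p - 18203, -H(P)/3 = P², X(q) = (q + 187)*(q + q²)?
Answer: -13918712887/766320 ≈ -18163.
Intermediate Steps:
X(q) = (187 + q)*(q + q²)
p = -1447/6386 (p = 4341*(-1/19158) = -1447/6386 ≈ -0.22659)
H(P) = -3*P²
y = -116245805/6386 (y = -1447/6386 - 18203 = -116245805/6386 ≈ -18203.)
y - X(124)/H(-200) = -116245805/6386 - 124*(187 + 124² + 188*124)/((-3*(-200)²)) = -116245805/6386 - 124*(187 + 15376 + 23312)/((-3*40000)) = -116245805/6386 - 124*38875/(-120000) = -116245805/6386 - 4820500*(-1)/120000 = -116245805/6386 - 1*(-9641/240) = -116245805/6386 + 9641/240 = -13918712887/766320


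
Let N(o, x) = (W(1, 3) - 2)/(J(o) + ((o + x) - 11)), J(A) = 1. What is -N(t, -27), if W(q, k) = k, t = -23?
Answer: 1/60 ≈ 0.016667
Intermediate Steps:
N(o, x) = 1/(-10 + o + x) (N(o, x) = (3 - 2)/(1 + ((o + x) - 11)) = 1/(1 + (-11 + o + x)) = 1/(-10 + o + x))
-N(t, -27) = -1/(-10 - 23 - 27) = -1/(-60) = -1*(-1/60) = 1/60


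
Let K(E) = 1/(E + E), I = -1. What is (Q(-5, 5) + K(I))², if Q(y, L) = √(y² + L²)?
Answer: 201/4 - 5*√2 ≈ 43.179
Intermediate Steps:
Q(y, L) = √(L² + y²)
K(E) = 1/(2*E)
(Q(-5, 5) + K(I))² = (√(5² + (-5)²) + (½)/(-1))² = (√(25 + 25) + (½)*(-1))² = (√50 - ½)² = (5*√2 - ½)² = (-½ + 5*√2)²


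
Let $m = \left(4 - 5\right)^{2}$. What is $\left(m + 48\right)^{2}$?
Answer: $2401$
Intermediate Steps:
$m = 1$ ($m = \left(-1\right)^{2} = 1$)
$\left(m + 48\right)^{2} = \left(1 + 48\right)^{2} = 49^{2} = 2401$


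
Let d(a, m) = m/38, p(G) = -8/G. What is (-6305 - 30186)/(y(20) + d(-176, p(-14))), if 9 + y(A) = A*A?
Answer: -4853303/52005 ≈ -93.324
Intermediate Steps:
d(a, m) = m/38 (d(a, m) = m*(1/38) = m/38)
y(A) = -9 + A**2 (y(A) = -9 + A*A = -9 + A**2)
(-6305 - 30186)/(y(20) + d(-176, p(-14))) = (-6305 - 30186)/((-9 + 20**2) + (-8/(-14))/38) = -36491/((-9 + 400) + (-8*(-1/14))/38) = -36491/(391 + (1/38)*(4/7)) = -36491/(391 + 2/133) = -36491/52005/133 = -36491*133/52005 = -4853303/52005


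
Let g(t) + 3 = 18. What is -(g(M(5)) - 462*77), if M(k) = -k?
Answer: 35559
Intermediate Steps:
g(t) = 15 (g(t) = -3 + 18 = 15)
-(g(M(5)) - 462*77) = -(15 - 462*77) = -(15 - 35574) = -1*(-35559) = 35559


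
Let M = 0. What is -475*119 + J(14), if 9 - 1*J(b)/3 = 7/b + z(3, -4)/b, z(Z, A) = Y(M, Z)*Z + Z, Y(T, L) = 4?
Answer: -395519/7 ≈ -56503.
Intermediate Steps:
z(Z, A) = 5*Z (z(Z, A) = 4*Z + Z = 5*Z)
J(b) = 27 - 66/b (J(b) = 27 - 3*(7/b + (5*3)/b) = 27 - 3*(7/b + 15/b) = 27 - 66/b)
-475*119 + J(14) = -475*119 + (27 - 66/14) = -56525 + (27 - 66*1/14) = -56525 + (27 - 33/7) = -56525 + 156/7 = -395519/7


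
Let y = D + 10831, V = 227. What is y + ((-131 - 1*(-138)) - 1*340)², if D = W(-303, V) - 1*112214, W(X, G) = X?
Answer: 9203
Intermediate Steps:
D = -112517 (D = -303 - 1*112214 = -303 - 112214 = -112517)
y = -101686 (y = -112517 + 10831 = -101686)
y + ((-131 - 1*(-138)) - 1*340)² = -101686 + ((-131 - 1*(-138)) - 1*340)² = -101686 + ((-131 + 138) - 340)² = -101686 + (7 - 340)² = -101686 + (-333)² = -101686 + 110889 = 9203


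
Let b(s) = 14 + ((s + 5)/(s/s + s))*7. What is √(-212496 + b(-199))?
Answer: I*√231385429/33 ≈ 460.95*I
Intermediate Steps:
b(s) = 14 + 7*(5 + s)/(1 + s) (b(s) = 14 + ((5 + s)/(1 + s))*7 = 14 + 7*(5 + s)/(1 + s))
√(-212496 + b(-199)) = √(-212496 + 7*(7 + 3*(-199))/(1 - 199)) = √(-212496 + 7*(7 - 597)/(-198)) = √(-212496 + 7*(-1/198)*(-590)) = √(-212496 + 2065/99) = √(-21035039/99) = I*√231385429/33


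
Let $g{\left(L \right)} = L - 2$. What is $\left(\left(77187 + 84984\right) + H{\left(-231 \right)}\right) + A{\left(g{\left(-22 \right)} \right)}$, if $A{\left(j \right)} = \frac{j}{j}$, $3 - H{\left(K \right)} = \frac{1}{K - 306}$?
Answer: $\frac{87087976}{537} \approx 1.6218 \cdot 10^{5}$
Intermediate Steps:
$H{\left(K \right)} = 3 - \frac{1}{-306 + K}$ ($H{\left(K \right)} = 3 - \frac{1}{K - 306} = 3 - \frac{1}{-306 + K}$)
$g{\left(L \right)} = -2 + L$
$A{\left(j \right)} = 1$
$\left(\left(77187 + 84984\right) + H{\left(-231 \right)}\right) + A{\left(g{\left(-22 \right)} \right)} = \left(\left(77187 + 84984\right) + \frac{-919 + 3 \left(-231\right)}{-306 - 231}\right) + 1 = \left(162171 + \frac{-919 - 693}{-537}\right) + 1 = \left(162171 - - \frac{1612}{537}\right) + 1 = \left(162171 + \frac{1612}{537}\right) + 1 = \frac{87087439}{537} + 1 = \frac{87087976}{537}$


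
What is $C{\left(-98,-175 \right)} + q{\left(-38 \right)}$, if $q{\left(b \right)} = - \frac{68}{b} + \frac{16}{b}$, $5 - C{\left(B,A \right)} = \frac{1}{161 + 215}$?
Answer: $\frac{45477}{7144} \approx 6.3658$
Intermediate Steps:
$C{\left(B,A \right)} = \frac{1879}{376}$ ($C{\left(B,A \right)} = 5 - \frac{1}{161 + 215} = 5 - \frac{1}{376} = \frac{1879}{376}$)
$q{\left(b \right)} = - \frac{52}{b}$
$C{\left(-98,-175 \right)} + q{\left(-38 \right)} = \frac{1879}{376} - \frac{52}{-38} = \frac{1879}{376} - - \frac{26}{19} = \frac{1879}{376} + \frac{26}{19} = \frac{45477}{7144}$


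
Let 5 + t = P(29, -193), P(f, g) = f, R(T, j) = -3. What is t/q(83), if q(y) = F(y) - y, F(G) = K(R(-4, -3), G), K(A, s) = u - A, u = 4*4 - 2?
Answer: -4/11 ≈ -0.36364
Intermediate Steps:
u = 14 (u = 16 - 2 = 14)
K(A, s) = 14 - A
F(G) = 17 (F(G) = 14 - 1*(-3) = 14 + 3 = 17)
q(y) = 17 - y
t = 24 (t = -5 + 29 = 24)
t/q(83) = 24/(17 - 1*83) = 24/(17 - 83) = 24/(-66) = 24*(-1/66) = -4/11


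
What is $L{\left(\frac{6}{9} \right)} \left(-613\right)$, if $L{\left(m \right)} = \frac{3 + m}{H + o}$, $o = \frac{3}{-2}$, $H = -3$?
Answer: $\frac{13486}{27} \approx 499.48$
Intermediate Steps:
$o = - \frac{3}{2}$ ($o = 3 \left(- \frac{1}{2}\right) = - \frac{3}{2} \approx -1.5$)
$L{\left(m \right)} = - \frac{2}{3} - \frac{2 m}{9}$ ($L{\left(m \right)} = \frac{3 + m}{-3 - \frac{3}{2}} = \frac{3 + m}{- \frac{9}{2}} = \left(3 + m\right) \left(- \frac{2}{9}\right) = - \frac{2}{3} - \frac{2 m}{9}$)
$L{\left(\frac{6}{9} \right)} \left(-613\right) = \left(- \frac{2}{3} - \frac{2 \cdot \frac{6}{9}}{9}\right) \left(-613\right) = \left(- \frac{2}{3} - \frac{2 \cdot 6 \cdot \frac{1}{9}}{9}\right) \left(-613\right) = \left(- \frac{2}{3} - \frac{4}{27}\right) \left(-613\right) = \left(- \frac{22}{27}\right) \left(-613\right) = \frac{13486}{27}$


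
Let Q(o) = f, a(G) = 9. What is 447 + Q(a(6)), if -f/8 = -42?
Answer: 783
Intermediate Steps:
f = 336 (f = -8*(-42) = 336)
Q(o) = 336
447 + Q(a(6)) = 447 + 336 = 783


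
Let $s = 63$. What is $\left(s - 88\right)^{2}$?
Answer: $625$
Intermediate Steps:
$\left(s - 88\right)^{2} = \left(63 - 88\right)^{2} = \left(-25\right)^{2} = 625$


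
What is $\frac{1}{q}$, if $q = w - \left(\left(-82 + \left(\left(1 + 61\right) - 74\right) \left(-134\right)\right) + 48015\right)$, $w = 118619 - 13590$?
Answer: $\frac{1}{55488} \approx 1.8022 \cdot 10^{-5}$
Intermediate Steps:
$w = 105029$ ($w = 118619 - 13590 = 105029$)
$q = 55488$ ($q = 105029 - \left(\left(-82 + \left(\left(1 + 61\right) - 74\right) \left(-134\right)\right) + 48015\right) = 105029 - \left(\left(-82 + \left(62 - 74\right) \left(-134\right)\right) + 48015\right) = 105029 - \left(\left(-82 - -1608\right) + 48015\right) = 105029 - \left(\left(-82 + 1608\right) + 48015\right) = 105029 - \left(1526 + 48015\right) = 105029 - 49541 = 55488$)
$\frac{1}{q} = \frac{1}{55488}$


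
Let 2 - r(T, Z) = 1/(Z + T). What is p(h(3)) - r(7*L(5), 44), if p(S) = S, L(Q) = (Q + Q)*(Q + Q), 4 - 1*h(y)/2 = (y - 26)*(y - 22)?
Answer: -645791/744 ≈ -868.00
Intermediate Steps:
h(y) = 8 - 2*(-26 + y)*(-22 + y) (h(y) = 8 - 2*(y - 26)*(y - 22) = 8 - 2*(-26 + y)*(-22 + y))
L(Q) = 4*Q**2 (L(Q) = (2*Q)*(2*Q) = 4*Q**2)
r(T, Z) = 2 - 1/(T + Z) (r(T, Z) = 2 - 1/(Z + T) = 2 - 1/(T + Z))
p(h(3)) - r(7*L(5), 44) = (-1136 - 2*3**2 + 96*3) - (-1 + 2*(7*(4*5**2)) + 2*44)/(7*(4*5**2) + 44) = (-1136 - 2*9 + 288) - (-1 + 2*(7*(4*25)) + 88)/(7*(4*25) + 44) = (-1136 - 18 + 288) - (-1 + 2*(7*100) + 88)/(7*100 + 44) = -866 - (-1 + 2*700 + 88)/(700 + 44) = -866 - (-1 + 1400 + 88)/744 = -866 - 1487/744 = -645791/744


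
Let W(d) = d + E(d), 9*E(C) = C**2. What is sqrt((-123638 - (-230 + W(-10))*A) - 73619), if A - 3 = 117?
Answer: 19*I*sqrt(4233)/3 ≈ 412.06*I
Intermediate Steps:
A = 120 (A = 3 + 117 = 120)
E(C) = C**2/9
W(d) = d + d**2/9
sqrt((-123638 - (-230 + W(-10))*A) - 73619) = sqrt((-123638 - (-230 + (1/9)*(-10)*(9 - 10))*120) - 73619) = sqrt((-123638 - (-230 + (1/9)*(-10)*(-1))*120) - 73619) = sqrt((-123638 - (-230 + 10/9)*120) - 73619) = sqrt((-123638 - (-2060)*120/9) - 73619) = sqrt((-123638 - 1*(-82400/3)) - 73619) = sqrt((-123638 + 82400/3) - 73619) = sqrt(-288514/3 - 73619) = sqrt(-509371/3) = 19*I*sqrt(4233)/3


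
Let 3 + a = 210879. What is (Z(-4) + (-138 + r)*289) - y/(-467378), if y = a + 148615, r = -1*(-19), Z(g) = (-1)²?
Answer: -16072769929/467378 ≈ -34389.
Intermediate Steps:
Z(g) = 1
a = 210876 (a = -3 + 210879 = 210876)
r = 19
y = 359491 (y = 210876 + 148615 = 359491)
(Z(-4) + (-138 + r)*289) - y/(-467378) = (1 + (-138 + 19)*289) - 359491/(-467378) = (1 - 119*289) - 359491*(-1)/467378 = (1 - 34391) - 1*(-359491/467378) = -34390 + 359491/467378 = -16072769929/467378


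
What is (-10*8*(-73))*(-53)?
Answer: -309520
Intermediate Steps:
(-10*8*(-73))*(-53) = -80*(-73)*(-53) = 5840*(-53) = -309520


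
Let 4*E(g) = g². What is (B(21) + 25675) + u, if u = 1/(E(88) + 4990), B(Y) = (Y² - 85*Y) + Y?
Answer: 168661953/6926 ≈ 24352.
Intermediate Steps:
E(g) = g²/4
B(Y) = Y² - 84*Y
u = 1/6926 (u = 1/((¼)*88² + 4990) = 1/((¼)*7744 + 4990) = 1/(1936 + 4990) = 1/6926 ≈ 0.00014438)
(B(21) + 25675) + u = (21*(-84 + 21) + 25675) + 1/6926 = (21*(-63) + 25675) + 1/6926 = (-1323 + 25675) + 1/6926 = 24352 + 1/6926 = 168661953/6926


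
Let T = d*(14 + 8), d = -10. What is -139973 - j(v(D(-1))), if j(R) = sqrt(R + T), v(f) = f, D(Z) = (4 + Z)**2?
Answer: -139973 - I*sqrt(211) ≈ -1.3997e+5 - 14.526*I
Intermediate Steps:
T = -220 (T = -10*(14 + 8) = -10*22 = -220)
j(R) = sqrt(-220 + R) (j(R) = sqrt(R - 220) = sqrt(-220 + R))
-139973 - j(v(D(-1))) = -139973 - sqrt(-220 + (4 - 1)**2) = -139973 - sqrt(-220 + 3**2) = -139973 - sqrt(-220 + 9) = -139973 - sqrt(-211) = -139973 - I*sqrt(211)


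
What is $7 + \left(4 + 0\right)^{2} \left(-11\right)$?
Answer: $-169$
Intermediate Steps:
$7 + \left(4 + 0\right)^{2} \left(-11\right) = 7 + 4^{2} \left(-11\right) = 7 + 16 \left(-11\right) = 7 - 176 = -169$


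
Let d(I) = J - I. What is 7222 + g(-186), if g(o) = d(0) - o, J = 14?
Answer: 7422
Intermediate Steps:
d(I) = 14 - I
g(o) = 14 - o (g(o) = (14 - 1*0) - o = (14 + 0) - o = 14 - o)
7222 + g(-186) = 7222 + (14 - 1*(-186)) = 7222 + (14 + 186) = 7222 + 200 = 7422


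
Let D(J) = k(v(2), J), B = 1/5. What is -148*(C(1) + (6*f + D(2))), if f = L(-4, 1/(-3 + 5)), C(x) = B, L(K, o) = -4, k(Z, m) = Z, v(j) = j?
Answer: 16132/5 ≈ 3226.4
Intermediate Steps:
B = 1/5 ≈ 0.20000
C(x) = 1/5
D(J) = 2
f = -4
-148*(C(1) + (6*f + D(2))) = -148*(1/5 + (6*(-4) + 2)) = -148*(1/5 + (-24 + 2)) = -148*(1/5 - 22) = -148*(-109/5) = 16132/5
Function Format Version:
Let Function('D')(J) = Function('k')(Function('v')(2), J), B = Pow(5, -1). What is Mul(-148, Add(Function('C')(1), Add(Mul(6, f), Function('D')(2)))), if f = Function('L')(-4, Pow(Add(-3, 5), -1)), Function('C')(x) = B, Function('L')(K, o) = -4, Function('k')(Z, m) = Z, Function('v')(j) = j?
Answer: Rational(16132, 5) ≈ 3226.4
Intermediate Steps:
B = Rational(1, 5) ≈ 0.20000
Function('C')(x) = Rational(1, 5)
Function('D')(J) = 2
f = -4
Mul(-148, Add(Function('C')(1), Add(Mul(6, f), Function('D')(2)))) = Mul(-148, Add(Rational(1, 5), Add(Mul(6, -4), 2))) = Mul(-148, Add(Rational(1, 5), Add(-24, 2))) = Mul(-148, Add(Rational(1, 5), -22)) = Mul(-148, Rational(-109, 5)) = Rational(16132, 5)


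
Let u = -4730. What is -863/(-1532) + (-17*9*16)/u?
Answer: 3916163/3623180 ≈ 1.0809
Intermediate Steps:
-863/(-1532) + (-17*9*16)/u = -863/(-1532) + (-17*9*16)/(-4730) = -863*(-1/1532) - 153*16*(-1/4730) = 863/1532 - 2448*(-1/4730) = 863/1532 + 1224/2365 = 3916163/3623180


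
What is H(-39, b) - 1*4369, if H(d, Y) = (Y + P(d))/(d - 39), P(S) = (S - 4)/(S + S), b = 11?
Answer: -26581897/6084 ≈ -4369.1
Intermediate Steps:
P(S) = (-4 + S)/(2*S) (P(S) = (-4 + S)/((2*S)) = (-4 + S)*(1/(2*S)) = (-4 + S)/(2*S))
H(d, Y) = (Y + (-4 + d)/(2*d))/(-39 + d) (H(d, Y) = (Y + (-4 + d)/(2*d))/(d - 39) = (Y + (-4 + d)/(2*d))/(-39 + d))
H(-39, b) - 1*4369 = (-2 + (1/2)*(-39) + 11*(-39))/((-39)*(-39 - 39)) - 1*4369 = -1/39*(-2 - 39/2 - 429)/(-78) - 4369 = -1/39*(-1/78)*(-901/2) - 4369 = -901/6084 - 4369 = -26581897/6084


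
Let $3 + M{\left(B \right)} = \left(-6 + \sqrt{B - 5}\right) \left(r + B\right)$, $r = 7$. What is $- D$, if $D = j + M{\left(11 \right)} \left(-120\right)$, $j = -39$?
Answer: $-13281 + 2160 \sqrt{6} \approx -7990.1$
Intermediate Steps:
$M{\left(B \right)} = -3 + \left(-6 + \sqrt{-5 + B}\right) \left(7 + B\right)$ ($M{\left(B \right)} = -3 + \left(-6 + \sqrt{B - 5}\right) \left(7 + B\right) = -3 + \left(-6 + \sqrt{-5 + B}\right) \left(7 + B\right)$)
$D = 13281 - 2160 \sqrt{6}$ ($D = -39 + \left(-45 - 66 + 7 \sqrt{-5 + 11} + 11 \sqrt{-5 + 11}\right) \left(-120\right) = -39 + \left(-45 - 66 + 7 \sqrt{6} + 11 \sqrt{6}\right) \left(-120\right) = -39 + \left(-111 + 18 \sqrt{6}\right) \left(-120\right) = -39 + \left(13320 - 2160 \sqrt{6}\right) = 13281 - 2160 \sqrt{6} \approx 7990.1$)
$- D = - (13281 - 2160 \sqrt{6}) = -13281 + 2160 \sqrt{6}$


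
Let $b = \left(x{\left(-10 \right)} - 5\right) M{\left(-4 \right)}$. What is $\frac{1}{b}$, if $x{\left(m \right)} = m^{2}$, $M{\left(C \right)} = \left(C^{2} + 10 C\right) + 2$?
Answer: $- \frac{1}{2090} \approx -0.00047847$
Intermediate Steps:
$M{\left(C \right)} = 2 + C^{2} + 10 C$
$b = -2090$ ($b = \left(\left(-10\right)^{2} - 5\right) \left(2 + \left(-4\right)^{2} + 10 \left(-4\right)\right) = \left(100 - 5\right) \left(2 + 16 - 40\right) = 95 \left(-22\right) = -2090$)
$\frac{1}{b} = \frac{1}{-2090} = - \frac{1}{2090}$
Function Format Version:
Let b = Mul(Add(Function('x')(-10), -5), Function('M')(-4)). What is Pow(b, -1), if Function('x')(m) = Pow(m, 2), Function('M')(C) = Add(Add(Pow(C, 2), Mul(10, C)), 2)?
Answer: Rational(-1, 2090) ≈ -0.00047847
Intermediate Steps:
Function('M')(C) = Add(2, Pow(C, 2), Mul(10, C))
b = -2090 (b = Mul(Add(Pow(-10, 2), -5), Add(2, Pow(-4, 2), Mul(10, -4))) = Mul(Add(100, -5), Add(2, 16, -40)) = Mul(95, -22) = -2090)
Pow(b, -1) = Pow(-2090, -1) = Rational(-1, 2090)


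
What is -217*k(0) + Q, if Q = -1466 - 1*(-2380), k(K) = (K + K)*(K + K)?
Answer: 914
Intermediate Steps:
k(K) = 4*K**2 (k(K) = (2*K)*(2*K) = 4*K**2)
Q = 914 (Q = -1466 + 2380 = 914)
-217*k(0) + Q = -868*0**2 + 914 = -868*0 + 914 = -217*0 + 914 = 0 + 914 = 914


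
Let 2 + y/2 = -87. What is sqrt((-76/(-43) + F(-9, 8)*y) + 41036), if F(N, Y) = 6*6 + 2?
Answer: 2*sqrt(15843049)/43 ≈ 185.13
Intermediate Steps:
y = -178 (y = -4 + 2*(-87) = -4 - 174 = -178)
F(N, Y) = 38 (F(N, Y) = 36 + 2 = 38)
sqrt((-76/(-43) + F(-9, 8)*y) + 41036) = sqrt((-76/(-43) + 38*(-178)) + 41036) = sqrt((-76*(-1/43) - 6764) + 41036) = sqrt((76/43 - 6764) + 41036) = sqrt(-290776/43 + 41036) = sqrt(1473772/43) = 2*sqrt(15843049)/43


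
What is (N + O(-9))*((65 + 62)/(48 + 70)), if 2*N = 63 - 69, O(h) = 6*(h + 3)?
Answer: -4953/118 ≈ -41.975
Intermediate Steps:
O(h) = 18 + 6*h (O(h) = 6*(3 + h) = 18 + 6*h)
N = -3 (N = (63 - 69)/2 = (1/2)*(-6) = -3)
(N + O(-9))*((65 + 62)/(48 + 70)) = (-3 + (18 + 6*(-9)))*((65 + 62)/(48 + 70)) = (-3 + (18 - 54))*(127/118) = (-3 - 36)*(127*(1/118)) = -39*127/118 = -4953/118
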